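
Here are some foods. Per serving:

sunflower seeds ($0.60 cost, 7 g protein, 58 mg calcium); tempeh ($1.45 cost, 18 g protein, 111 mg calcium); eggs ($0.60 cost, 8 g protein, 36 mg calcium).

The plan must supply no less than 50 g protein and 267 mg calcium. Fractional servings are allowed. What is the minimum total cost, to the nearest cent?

$3.87

sunflower seeds only: max(50/7, 267/58) = 7.143 servings → $4.29.
tempeh only: max(50/18, 267/111) = 2.778 servings → $4.03.
eggs only: max(50/8, 267/36) = 7.417 servings → $4.45.
sunflower seeds + tempeh: the both-tight solution has a negative serving — not a feasible corner.
sunflower seeds + eggs with both tight: 1.585 servings and 4.863 servings → $3.87.
tempeh + eggs with both tight: 1.4 servings and 3.1 servings → $3.89.
So the least-cost plan costs $3.87.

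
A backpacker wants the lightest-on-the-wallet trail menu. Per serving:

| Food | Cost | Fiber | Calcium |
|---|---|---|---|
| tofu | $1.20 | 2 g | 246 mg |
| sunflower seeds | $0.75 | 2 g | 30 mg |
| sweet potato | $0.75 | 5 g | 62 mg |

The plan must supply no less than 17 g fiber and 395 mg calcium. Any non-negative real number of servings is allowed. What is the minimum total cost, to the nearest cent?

$3.30

With two linear requirements the optimum uses one or two foods; enumerate the corners.
tofu only: max(17/2, 395/246) = 8.5 servings → $10.20.
sunflower seeds only: max(17/2, 395/30) = 13.17 servings → $9.88.
sweet potato only: max(17/5, 395/62) = 6.371 servings → $4.78.
tofu + sunflower seeds with both tight: 0.6481 servings and 7.852 servings → $6.67.
tofu + sweet potato with both tight: 0.8327 servings and 3.067 servings → $3.30.
sunflower seeds + sweet potato: intersection lies outside the first quadrant.
The minimum over all feasible corners is $3.30.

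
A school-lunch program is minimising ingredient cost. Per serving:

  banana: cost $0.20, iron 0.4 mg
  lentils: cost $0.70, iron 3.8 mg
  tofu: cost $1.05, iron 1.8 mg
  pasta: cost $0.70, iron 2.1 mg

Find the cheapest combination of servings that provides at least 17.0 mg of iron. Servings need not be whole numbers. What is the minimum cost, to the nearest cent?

Cost per mg of iron: lentils $0.1842, pasta $0.3333, banana $0.5000, tofu $0.5833.
With no serving limits, use only lentils: 17.0 mg / 3.8 mg = 4.474 servings × $0.70 = $3.13.

$3.13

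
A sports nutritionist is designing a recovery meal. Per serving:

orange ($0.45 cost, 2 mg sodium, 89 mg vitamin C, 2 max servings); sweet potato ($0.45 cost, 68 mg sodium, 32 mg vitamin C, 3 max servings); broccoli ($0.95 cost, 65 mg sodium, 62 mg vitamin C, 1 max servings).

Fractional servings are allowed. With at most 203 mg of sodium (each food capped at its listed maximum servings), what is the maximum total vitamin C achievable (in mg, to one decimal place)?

303.1 mg

Vitamin C per mg sodium: orange 44.5, broccoli 0.9538, sweet potato 0.4706.
Take 2 servings of orange: uses 4 mg sodium, +178.0 mg vitamin C (running total 178.0 mg).
Take 1 serving of broccoli: uses 65 mg sodium, +62.0 mg vitamin C (running total 240.0 mg).
Take 1.971 servings of sweet potato: uses 134 mg sodium, +63.1 mg vitamin C (running total 303.1 mg).
Greedy by best ratio exhausts the sodium allowance optimally: 303.1 mg.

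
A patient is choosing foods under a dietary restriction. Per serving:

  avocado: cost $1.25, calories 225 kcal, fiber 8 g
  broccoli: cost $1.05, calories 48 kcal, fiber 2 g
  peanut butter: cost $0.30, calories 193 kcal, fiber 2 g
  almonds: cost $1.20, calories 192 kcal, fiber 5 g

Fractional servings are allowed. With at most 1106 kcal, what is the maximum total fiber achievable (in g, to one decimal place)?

Fiber per kcal: broccoli 0.04167, avocado 0.03556, almonds 0.02604, peanut butter 0.01036.
With no serving limits, spend the whole calories allowance on broccoli: 1106 kcal / 48 kcal × 2 g = 46.1 g.

46.1 g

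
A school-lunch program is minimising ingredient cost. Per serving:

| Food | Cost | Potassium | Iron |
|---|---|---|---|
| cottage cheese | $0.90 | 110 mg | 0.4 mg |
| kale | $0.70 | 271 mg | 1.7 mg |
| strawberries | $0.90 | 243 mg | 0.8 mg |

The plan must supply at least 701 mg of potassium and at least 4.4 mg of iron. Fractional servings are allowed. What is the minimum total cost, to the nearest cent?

$1.81

cottage cheese only: max(701/110, 4.4/0.4) = 11 servings → $9.90.
kale only: max(701/271, 4.4/1.7) = 2.588 servings → $1.81.
strawberries only: max(701/243, 4.4/0.8) = 5.5 servings → $4.95.
cottage cheese + kale with both targets exact would need a negative amount; discard.
cottage cheese + strawberries: the both-tight solution has a negative serving — not a feasible corner.
kale + strawberries with both targets exact would need a negative amount; discard.
Cheapest feasible corner: $1.81.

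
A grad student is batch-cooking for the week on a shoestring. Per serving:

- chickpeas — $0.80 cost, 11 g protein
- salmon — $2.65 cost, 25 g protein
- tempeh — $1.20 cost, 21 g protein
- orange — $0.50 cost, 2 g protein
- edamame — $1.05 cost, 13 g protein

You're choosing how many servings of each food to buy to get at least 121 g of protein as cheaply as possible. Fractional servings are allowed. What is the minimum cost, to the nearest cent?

$6.91

Cost per g of protein: tempeh $0.0571, chickpeas $0.0727, edamame $0.0808, salmon $0.1060, orange $0.2500.
With no serving limits, use only tempeh: 121 g / 21 g = 5.762 servings × $1.20 = $6.91.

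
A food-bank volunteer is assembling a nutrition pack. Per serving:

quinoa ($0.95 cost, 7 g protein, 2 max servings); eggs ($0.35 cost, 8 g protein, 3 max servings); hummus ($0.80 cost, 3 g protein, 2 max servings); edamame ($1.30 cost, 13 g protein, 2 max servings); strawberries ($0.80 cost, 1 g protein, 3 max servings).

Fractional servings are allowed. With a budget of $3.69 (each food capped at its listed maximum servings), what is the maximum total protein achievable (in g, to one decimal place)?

50.3 g

Protein per dollar: eggs 22.86, edamame 10, quinoa 7.368, hummus 3.75, strawberries 1.25.
Take 3 servings of eggs: spends $1.05, +24.0 g protein (running total 24.0 g).
Take 2 servings of edamame: spends $2.60, +26.0 g protein (running total 50.0 g).
Take 0.04211 servings of quinoa: spends $0.04, +0.3 g protein (running total 50.3 g).
Greedy by best ratio exhausts the cost allowance optimally: 50.3 g.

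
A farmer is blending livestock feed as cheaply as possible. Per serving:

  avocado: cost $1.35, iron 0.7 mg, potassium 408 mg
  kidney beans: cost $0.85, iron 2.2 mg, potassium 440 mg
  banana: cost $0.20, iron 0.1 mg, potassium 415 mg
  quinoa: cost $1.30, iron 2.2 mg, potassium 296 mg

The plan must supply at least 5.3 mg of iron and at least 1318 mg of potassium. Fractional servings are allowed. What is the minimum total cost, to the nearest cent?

Minimising a linear cost over {iron ≥ 5.3, potassium ≥ 1318, servings ≥ 0} — the optimum is at a vertex, using one or two foods.
avocado only: max(5.3/0.7, 1318/408) = 7.571 servings → $10.22.
kidney beans only: max(5.3/2.2, 1318/440) = 2.995 servings → $2.55.
banana only: max(5.3/0.1, 1318/415) = 53 servings → $10.60.
quinoa only: max(5.3/2.2, 1318/296) = 4.453 servings → $5.79.
avocado + kidney beans with both tight: 0.9627 servings and 2.103 servings → $3.09.
avocado + banana: the both-tight solution has a negative serving — not a feasible corner.
avocado + quinoa with both tight: 1.928 servings and 1.796 servings → $4.94.
kidney beans + banana with both tight: 2.379 servings and 0.6532 servings → $2.15.
kidney beans + quinoa: intersection lies outside the first quadrant.
banana + quinoa with both tight: 1.506 servings and 2.341 servings → $3.34.
The minimum over all feasible corners is $2.15.

$2.15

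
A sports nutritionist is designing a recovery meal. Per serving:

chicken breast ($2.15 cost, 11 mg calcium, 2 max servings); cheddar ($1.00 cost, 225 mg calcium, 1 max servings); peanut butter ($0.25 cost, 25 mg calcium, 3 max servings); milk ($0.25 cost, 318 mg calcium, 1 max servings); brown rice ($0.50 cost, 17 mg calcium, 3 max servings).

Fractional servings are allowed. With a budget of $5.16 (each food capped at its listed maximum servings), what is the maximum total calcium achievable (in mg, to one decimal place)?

677.5 mg

Calcium per dollar: milk 1272, cheddar 225, peanut butter 100, brown rice 34, chicken breast 5.116.
Take 1 serving of milk: spends $0.25, +318.0 mg calcium (running total 318.0 mg).
Take 1 serving of cheddar: spends $1.00, +225.0 mg calcium (running total 543.0 mg).
Take 3 servings of peanut butter: spends $0.75, +75.0 mg calcium (running total 618.0 mg).
Take 3 servings of brown rice: spends $1.50, +51.0 mg calcium (running total 669.0 mg).
Take 0.7721 servings of chicken breast: spends $1.66, +8.5 mg calcium (running total 677.5 mg).
Greedy by best ratio exhausts the cost allowance optimally: 677.5 mg.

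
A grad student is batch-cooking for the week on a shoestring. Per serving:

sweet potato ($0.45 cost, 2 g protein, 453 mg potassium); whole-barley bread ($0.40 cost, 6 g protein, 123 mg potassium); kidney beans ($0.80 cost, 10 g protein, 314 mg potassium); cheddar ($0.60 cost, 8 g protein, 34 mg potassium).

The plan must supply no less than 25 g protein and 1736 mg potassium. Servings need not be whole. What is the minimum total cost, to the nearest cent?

sweet potato only: max(25/2, 1736/453) = 12.5 servings → $5.62.
whole-barley bread only: max(25/6, 1736/123) = 14.11 servings → $5.65.
kidney beans only: max(25/10, 1736/314) = 5.529 servings → $4.42.
cheddar only: max(25/8, 1736/34) = 51.06 servings → $30.64.
sweet potato + whole-barley bread with both tight: 2.97 servings and 3.177 servings → $2.61.
sweet potato + kidney beans with both tight: 2.437 servings and 2.013 servings → $2.71.
sweet potato + cheddar with both tight: 3.666 servings and 2.208 servings → $2.97.
whole-barley bread + kidney beans: the both-tight solution has a negative serving — not a feasible corner.
whole-barley bread + cheddar: the both-tight solution has a negative serving — not a feasible corner.
kidney beans + cheddar: intersection lies outside the first quadrant.
So the least-cost plan costs $2.61.

$2.61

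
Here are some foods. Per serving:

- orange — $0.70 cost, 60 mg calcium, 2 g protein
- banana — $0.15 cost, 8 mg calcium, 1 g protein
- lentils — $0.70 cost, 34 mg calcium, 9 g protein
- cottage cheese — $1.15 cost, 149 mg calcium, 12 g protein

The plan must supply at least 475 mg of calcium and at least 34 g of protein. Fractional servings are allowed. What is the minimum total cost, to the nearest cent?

$3.67

With two linear requirements the optimum uses one or two foods; enumerate the corners.
orange only: max(475/60, 34/2) = 17 servings → $11.90.
banana only: max(475/8, 34/1) = 59.38 servings → $8.91.
lentils only: max(475/34, 34/9) = 13.97 servings → $9.78.
cottage cheese only: max(475/149, 34/12) = 3.188 servings → $3.67.
orange + banana with both tight: 4.614 servings and 24.77 servings → $6.95.
orange + lentils with both tight: 6.608 servings and 2.309 servings → $6.24.
orange + cottage cheese with both tight: 1.502 servings and 2.583 servings → $4.02.
banana + lentils: the both-tight solution has a negative serving — not a feasible corner.
banana + cottage cheese with both targets exact would need a negative amount; discard.
lentils + cottage cheese: intersection lies outside the first quadrant.
The minimum over all feasible corners is $3.67.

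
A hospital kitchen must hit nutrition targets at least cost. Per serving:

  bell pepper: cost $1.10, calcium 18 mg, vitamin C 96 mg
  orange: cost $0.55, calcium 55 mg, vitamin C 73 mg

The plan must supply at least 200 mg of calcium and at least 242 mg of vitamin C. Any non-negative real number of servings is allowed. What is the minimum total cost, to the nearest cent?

bell pepper only: max(200/18, 242/96) = 11.11 servings → $12.22.
orange only: max(200/55, 242/73) = 3.636 servings → $2.00.
bell pepper + orange with both targets exact would need a negative amount; discard.
Cheapest feasible corner: $2.00.

$2.00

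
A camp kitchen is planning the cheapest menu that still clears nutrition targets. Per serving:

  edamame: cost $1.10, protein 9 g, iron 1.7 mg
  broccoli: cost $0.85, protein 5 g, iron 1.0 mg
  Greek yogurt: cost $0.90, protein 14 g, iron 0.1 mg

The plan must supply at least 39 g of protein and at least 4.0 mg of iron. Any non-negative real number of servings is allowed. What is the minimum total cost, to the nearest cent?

This is a tiny linear program; its minimum lies at a vertex of the feasible set. List the vertices and price them.
edamame only: max(39/9, 4.0/1.7) = 4.333 servings → $4.77.
broccoli only: max(39/5, 4.0/1.0) = 7.8 servings → $6.63.
Greek yogurt only: max(39/14, 4.0/0.1) = 40 servings → $36.00.
edamame + broccoli: intersection lies outside the first quadrant.
edamame + Greek yogurt with both tight: 2.275 servings and 1.323 servings → $3.69.
broccoli + Greek yogurt with both tight: 3.859 servings and 1.407 servings → $4.55.
So the least-cost plan costs $3.69.

$3.69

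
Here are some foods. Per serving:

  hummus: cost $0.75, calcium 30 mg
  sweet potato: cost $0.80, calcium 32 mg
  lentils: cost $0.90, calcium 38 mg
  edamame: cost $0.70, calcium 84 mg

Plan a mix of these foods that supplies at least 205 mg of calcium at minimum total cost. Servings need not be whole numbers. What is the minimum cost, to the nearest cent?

$1.71

Cost per mg of calcium: edamame $0.0083, lentils $0.0237, hummus $0.0250, sweet potato $0.0250.
With no serving limits, use only edamame: 205 mg / 84 mg = 2.44 servings × $0.70 = $1.71.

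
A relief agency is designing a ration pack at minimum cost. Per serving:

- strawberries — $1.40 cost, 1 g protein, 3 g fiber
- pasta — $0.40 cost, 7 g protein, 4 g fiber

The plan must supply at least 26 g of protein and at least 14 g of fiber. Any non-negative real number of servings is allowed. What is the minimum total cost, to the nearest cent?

$1.49

Compare the cost at each extreme point of the feasible region.
strawberries only: max(26/1, 14/3) = 26 servings → $36.40.
pasta only: max(26/7, 14/4) = 3.714 servings → $1.49.
strawberries + pasta with both targets exact would need a negative amount; discard.
Cheapest feasible corner: $1.49.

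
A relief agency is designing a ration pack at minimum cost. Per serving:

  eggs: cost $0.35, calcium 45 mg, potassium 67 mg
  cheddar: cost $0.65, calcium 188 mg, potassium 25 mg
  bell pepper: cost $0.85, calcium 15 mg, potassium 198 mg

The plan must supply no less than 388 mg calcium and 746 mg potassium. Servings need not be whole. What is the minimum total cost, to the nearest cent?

Minimising a linear cost over {calcium ≥ 388, potassium ≥ 746, servings ≥ 0} — the optimum is at a vertex, using one or two foods.
eggs only: max(388/45, 746/67) = 11.13 servings → $3.90.
cheddar only: max(388/188, 746/25) = 29.84 servings → $19.40.
bell pepper only: max(388/15, 746/198) = 25.87 servings → $21.99.
eggs + cheddar: the both-tight solution has a negative serving — not a feasible corner.
eggs + bell pepper with both tight: 8.303 servings and 0.9581 servings → $3.72.
cheddar + bell pepper with both tight: 1.781 servings and 3.543 servings → $4.17.
So the least-cost plan costs $3.72.

$3.72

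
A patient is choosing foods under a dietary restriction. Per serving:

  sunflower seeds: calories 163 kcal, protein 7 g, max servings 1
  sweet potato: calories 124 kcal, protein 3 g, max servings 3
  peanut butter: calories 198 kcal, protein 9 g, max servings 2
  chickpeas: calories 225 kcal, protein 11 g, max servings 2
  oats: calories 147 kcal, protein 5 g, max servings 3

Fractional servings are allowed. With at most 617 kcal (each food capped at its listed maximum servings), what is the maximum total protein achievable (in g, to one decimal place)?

29.6 g

Protein per kcal: chickpeas 0.04889, peanut butter 0.04545, sunflower seeds 0.04294, oats 0.03401, sweet potato 0.02419.
Take 2 servings of chickpeas: uses 450 kcal, +22.0 g protein (running total 22.0 g).
Take 0.8434 servings of peanut butter: uses 167 kcal, +7.6 g protein (running total 29.6 g).
Greedy by best ratio exhausts the calories allowance optimally: 29.6 g.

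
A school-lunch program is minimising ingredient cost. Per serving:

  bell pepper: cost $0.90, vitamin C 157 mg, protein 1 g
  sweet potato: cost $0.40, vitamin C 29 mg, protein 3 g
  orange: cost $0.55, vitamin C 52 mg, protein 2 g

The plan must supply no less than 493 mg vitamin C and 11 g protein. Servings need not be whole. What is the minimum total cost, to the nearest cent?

For a min-cost LP with two ≥-constraints, a basic feasible solution has at most two positive variables.
bell pepper only: max(493/157, 11/1) = 11 servings → $9.90.
sweet potato only: max(493/29, 11/3) = 17 servings → $6.80.
orange only: max(493/52, 11/2) = 9.481 servings → $5.21.
bell pepper + sweet potato with both tight: 2.624 servings and 2.792 servings → $3.48.
bell pepper + orange with both tight: 1.58 servings and 4.71 servings → $4.01.
sweet potato + orange with both targets exact would need a negative amount; discard.
Cheapest feasible corner: $3.48.

$3.48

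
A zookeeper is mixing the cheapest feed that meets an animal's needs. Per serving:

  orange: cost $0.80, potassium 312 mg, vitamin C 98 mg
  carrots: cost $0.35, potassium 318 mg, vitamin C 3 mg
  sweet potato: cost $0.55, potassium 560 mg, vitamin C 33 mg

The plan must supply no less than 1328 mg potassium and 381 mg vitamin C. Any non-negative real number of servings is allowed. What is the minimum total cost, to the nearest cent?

orange only: max(1328/312, 381/98) = 4.256 servings → $3.41.
carrots only: max(1328/318, 381/3) = 127 servings → $44.45.
sweet potato only: max(1328/560, 381/33) = 11.55 servings → $6.35.
orange + carrots with both tight: 3.876 servings and 0.3729 servings → $3.23.
orange + sweet potato with both tight: 3.803 servings and 0.2528 servings → $3.18.
carrots + sweet potato with both targets exact would need a negative amount; discard.
Cheapest feasible corner: $3.18.

$3.18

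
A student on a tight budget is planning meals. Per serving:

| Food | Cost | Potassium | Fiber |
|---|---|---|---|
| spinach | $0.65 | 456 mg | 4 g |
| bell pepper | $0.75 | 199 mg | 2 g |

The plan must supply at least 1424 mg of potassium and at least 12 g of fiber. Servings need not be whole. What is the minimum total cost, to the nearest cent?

$2.03

Two binding constraints pin down two serving amounts, so the optimal mix uses at most two foods. The candidates are each food alone (scaled to the tighter of potassium/fiber) and each pair with both constraints tight.
spinach only: max(1424/456, 12/4) = 3.123 servings → $2.03.
bell pepper only: max(1424/199, 12/2) = 7.156 servings → $5.37.
spinach + bell pepper: intersection lies outside the first quadrant.
The minimum over all feasible corners is $2.03.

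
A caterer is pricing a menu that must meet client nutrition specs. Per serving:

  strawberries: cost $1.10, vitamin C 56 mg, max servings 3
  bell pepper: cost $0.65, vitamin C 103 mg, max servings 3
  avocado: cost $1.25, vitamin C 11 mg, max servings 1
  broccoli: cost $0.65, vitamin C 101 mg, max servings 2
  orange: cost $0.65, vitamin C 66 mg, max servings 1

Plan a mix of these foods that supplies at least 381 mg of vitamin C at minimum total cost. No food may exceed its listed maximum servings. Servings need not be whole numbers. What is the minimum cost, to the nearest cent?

Cost per mg of vitamin C: bell pepper $0.0063, broccoli $0.0064, orange $0.0098, strawberries $0.0196, avocado $0.1136.
Take 3 servings of bell pepper: +309.0 mg vitamin C for $1.95 (total $1.95, still need 72.0 mg).
Take 0.7129 servings of broccoli: +72.0 mg vitamin C for $0.46 (total $2.41, still need 0.0 mg).
Greedy by cheapest-per-mg is optimal for a single linear constraint, so the minimum cost is $2.41.

$2.41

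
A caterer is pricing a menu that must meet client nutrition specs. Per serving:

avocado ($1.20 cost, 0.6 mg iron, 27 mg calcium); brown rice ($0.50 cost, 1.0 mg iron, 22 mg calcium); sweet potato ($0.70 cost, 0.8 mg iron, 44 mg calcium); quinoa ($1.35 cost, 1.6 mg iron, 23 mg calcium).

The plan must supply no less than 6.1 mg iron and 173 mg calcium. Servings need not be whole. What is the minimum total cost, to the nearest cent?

avocado only: max(6.1/0.6, 173/27) = 10.17 servings → $12.20.
brown rice only: max(6.1/1.0, 173/22) = 7.864 servings → $3.93.
sweet potato only: max(6.1/0.8, 173/44) = 7.625 servings → $5.34.
quinoa only: max(6.1/1.6, 173/23) = 7.522 servings → $10.15.
avocado + brown rice with both tight: 2.812 servings and 4.413 servings → $5.58.
avocado + sweet potato with both targets exact would need a negative amount; discard.
avocado + quinoa with both tight: 4.643 servings and 2.071 servings → $8.37.
brown rice + sweet potato with both tight: 4.924 servings and 1.47 servings → $3.49.
brown rice + quinoa with both targets exact would need a negative amount; discard.
sweet potato + quinoa with both tight: 2.625 servings and 2.5 servings → $5.21.
So the least-cost plan costs $3.49.

$3.49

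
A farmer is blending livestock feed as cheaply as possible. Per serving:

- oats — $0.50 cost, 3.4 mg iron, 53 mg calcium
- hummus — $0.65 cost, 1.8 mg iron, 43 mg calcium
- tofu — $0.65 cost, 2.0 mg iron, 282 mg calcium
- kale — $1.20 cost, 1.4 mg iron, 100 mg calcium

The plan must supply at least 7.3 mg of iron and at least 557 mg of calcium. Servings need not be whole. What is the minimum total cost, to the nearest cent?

Two binding constraints pin down two serving amounts, so the optimal mix uses at most two foods. The candidates are each food alone (scaled to the tighter of iron/calcium) and each pair with both constraints tight.
oats only: max(7.3/3.4, 557/53) = 10.51 servings → $5.25.
hummus only: max(7.3/1.8, 557/43) = 12.95 servings → $8.42.
tofu only: max(7.3/2.0, 557/282) = 3.65 servings → $2.37.
kale only: max(7.3/1.4, 557/100) = 5.57 servings → $6.68.
oats + hummus: the both-tight solution has a negative serving — not a feasible corner.
oats + tofu with both tight: 1.108 servings and 1.767 servings → $1.70.
oats + kale with both targets exact would need a negative amount; discard.
hummus + tofu with both tight: 2.241 servings and 1.634 servings → $2.52.
hummus + kale: the both-tight solution has a negative serving — not a feasible corner.
tofu + kale with both tight: 0.2556 servings and 4.849 servings → $5.99.
So the least-cost plan costs $1.70.

$1.70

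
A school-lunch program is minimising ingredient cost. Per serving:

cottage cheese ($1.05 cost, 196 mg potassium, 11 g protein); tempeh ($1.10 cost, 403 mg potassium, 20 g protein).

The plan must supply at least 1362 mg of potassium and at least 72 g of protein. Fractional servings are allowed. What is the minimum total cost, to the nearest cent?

$3.96

With two linear requirements the optimum uses one or two foods; enumerate the corners.
cottage cheese only: max(1362/196, 72/11) = 6.949 servings → $7.30.
tempeh only: max(1362/403, 72/20) = 3.6 servings → $3.96.
cottage cheese + tempeh with both tight: 3.462 servings and 1.696 servings → $5.50.
The minimum over all feasible corners is $3.96.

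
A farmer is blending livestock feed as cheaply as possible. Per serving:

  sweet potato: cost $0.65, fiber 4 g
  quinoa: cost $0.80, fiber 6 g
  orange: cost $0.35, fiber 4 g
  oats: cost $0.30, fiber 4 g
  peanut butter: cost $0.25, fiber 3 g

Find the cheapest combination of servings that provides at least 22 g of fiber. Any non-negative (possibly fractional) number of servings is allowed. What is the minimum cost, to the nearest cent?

Cost per g of fiber: oats $0.0750, peanut butter $0.0833, orange $0.0875, quinoa $0.1333, sweet potato $0.1625.
With no serving limits, use only oats: 22 g / 4 g = 5.5 servings × $0.30 = $1.65.

$1.65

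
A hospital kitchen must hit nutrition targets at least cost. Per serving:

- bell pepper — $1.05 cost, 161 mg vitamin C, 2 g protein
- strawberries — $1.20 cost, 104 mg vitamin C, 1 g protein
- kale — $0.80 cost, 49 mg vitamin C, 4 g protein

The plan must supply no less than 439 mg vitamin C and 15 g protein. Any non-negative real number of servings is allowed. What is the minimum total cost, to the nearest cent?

$4.22

With two linear requirements the optimum uses one or two foods; enumerate the corners.
bell pepper only: max(439/161, 15/2) = 7.5 servings → $7.88.
strawberries only: max(439/104, 15/1) = 15 servings → $18.00.
kale only: max(439/49, 15/4) = 8.959 servings → $7.17.
bell pepper + strawberries with both targets exact would need a negative amount; discard.
bell pepper + kale with both tight: 1.87 servings and 2.815 servings → $4.22.
strawberries + kale with both tight: 2.782 servings and 3.054 servings → $5.78.
The minimum over all feasible corners is $4.22.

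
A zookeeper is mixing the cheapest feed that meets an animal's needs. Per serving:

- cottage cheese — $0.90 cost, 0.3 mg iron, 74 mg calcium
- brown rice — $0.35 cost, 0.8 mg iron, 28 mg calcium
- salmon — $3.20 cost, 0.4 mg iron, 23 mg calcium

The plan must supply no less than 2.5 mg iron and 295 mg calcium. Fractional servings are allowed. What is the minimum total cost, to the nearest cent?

$3.61

This is a tiny linear program; its minimum lies at a vertex of the feasible set. List the vertices and price them.
cottage cheese only: max(2.5/0.3, 295/74) = 8.333 servings → $7.50.
brown rice only: max(2.5/0.8, 295/28) = 10.54 servings → $3.69.
salmon only: max(2.5/0.4, 295/23) = 12.83 servings → $41.04.
cottage cheese + brown rice with both tight: 3.268 servings and 1.9 servings → $3.61.
cottage cheese + salmon with both tight: 2.665 servings and 4.251 servings → $16.00.
brown rice + salmon: intersection lies outside the first quadrant.
Cheapest feasible corner: $3.61.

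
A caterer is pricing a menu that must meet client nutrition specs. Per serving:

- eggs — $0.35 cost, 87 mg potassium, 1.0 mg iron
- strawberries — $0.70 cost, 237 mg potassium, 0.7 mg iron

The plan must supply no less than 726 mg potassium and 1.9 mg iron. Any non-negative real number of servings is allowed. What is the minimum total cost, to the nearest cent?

Compare the cost at each extreme point of the feasible region.
eggs only: max(726/87, 1.9/1.0) = 8.345 servings → $2.92.
strawberries only: max(726/237, 1.9/0.7) = 3.063 servings → $2.14.
eggs + strawberries: the both-tight solution has a negative serving — not a feasible corner.
So the least-cost plan costs $2.14.

$2.14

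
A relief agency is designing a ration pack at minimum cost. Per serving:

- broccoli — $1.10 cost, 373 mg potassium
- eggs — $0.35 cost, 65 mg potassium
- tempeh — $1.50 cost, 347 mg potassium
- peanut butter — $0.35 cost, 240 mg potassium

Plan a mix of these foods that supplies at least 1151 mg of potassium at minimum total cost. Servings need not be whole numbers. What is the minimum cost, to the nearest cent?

$1.68

Cost per mg of potassium: peanut butter $0.0015, broccoli $0.0029, tempeh $0.0043, eggs $0.0054.
With no serving limits, use only peanut butter: 1151 mg / 240 mg = 4.796 servings × $0.35 = $1.68.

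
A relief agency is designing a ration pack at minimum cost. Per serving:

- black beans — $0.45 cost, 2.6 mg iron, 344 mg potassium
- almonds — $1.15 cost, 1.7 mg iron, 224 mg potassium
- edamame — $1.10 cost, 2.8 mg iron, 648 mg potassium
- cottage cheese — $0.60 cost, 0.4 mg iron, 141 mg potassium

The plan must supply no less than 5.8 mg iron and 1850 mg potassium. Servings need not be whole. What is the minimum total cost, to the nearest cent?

For a min-cost LP with two ≥-constraints, a basic feasible solution has at most two positive variables.
black beans only: max(5.8/2.6, 1850/344) = 5.378 servings → $2.42.
almonds only: max(5.8/1.7, 1850/224) = 8.259 servings → $9.50.
edamame only: max(5.8/2.8, 1850/648) = 2.855 servings → $3.14.
cottage cheese only: max(5.8/0.4, 1850/141) = 14.5 servings → $8.70.
black beans + almonds: the both-tight solution has a negative serving — not a feasible corner.
black beans + edamame: the both-tight solution has a negative serving — not a feasible corner.
black beans + cottage cheese with both tight: 0.3397 servings and 12.29 servings → $7.53.
almonds + edamame with both targets exact would need a negative amount; discard.
almonds + cottage cheese with both tight: 0.5183 servings and 12.3 servings → $7.97.
edamame + cottage cheese with both tight: 0.5737 servings and 10.48 servings → $6.92.
So the least-cost plan costs $2.42.

$2.42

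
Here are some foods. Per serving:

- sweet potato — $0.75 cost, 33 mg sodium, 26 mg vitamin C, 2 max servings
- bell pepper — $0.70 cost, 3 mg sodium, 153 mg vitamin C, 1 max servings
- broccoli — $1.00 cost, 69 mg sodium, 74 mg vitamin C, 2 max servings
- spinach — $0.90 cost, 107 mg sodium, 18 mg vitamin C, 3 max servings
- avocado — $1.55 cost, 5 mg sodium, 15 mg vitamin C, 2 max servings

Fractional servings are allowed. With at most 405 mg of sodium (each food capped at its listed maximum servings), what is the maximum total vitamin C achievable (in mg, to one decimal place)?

Vitamin C per mg sodium: bell pepper 51, avocado 3, broccoli 1.072, sweet potato 0.7879, spinach 0.1682.
Take 1 serving of bell pepper: uses 3 mg sodium, +153.0 mg vitamin C (running total 153.0 mg).
Take 2 servings of avocado: uses 10 mg sodium, +30.0 mg vitamin C (running total 183.0 mg).
Take 2 servings of broccoli: uses 138 mg sodium, +148.0 mg vitamin C (running total 331.0 mg).
Take 2 servings of sweet potato: uses 66 mg sodium, +52.0 mg vitamin C (running total 383.0 mg).
Take 1.757 servings of spinach: uses 188 mg sodium, +31.6 mg vitamin C (running total 414.6 mg).
Filling greedily by vitamin C-per-mg sodium is optimal for one linear limit, giving 414.6 mg.

414.6 mg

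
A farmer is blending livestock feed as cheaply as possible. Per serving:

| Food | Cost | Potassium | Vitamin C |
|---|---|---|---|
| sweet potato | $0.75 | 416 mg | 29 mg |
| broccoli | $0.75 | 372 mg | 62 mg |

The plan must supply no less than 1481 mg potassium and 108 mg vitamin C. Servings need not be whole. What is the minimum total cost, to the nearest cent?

$2.68

Two binding constraints pin down two serving amounts, so the optimal mix uses at most two foods. The candidates are each food alone (scaled to the tighter of potassium/vitamin C) and each pair with both constraints tight.
sweet potato only: max(1481/416, 108/29) = 3.724 servings → $2.79.
broccoli only: max(1481/372, 108/62) = 3.981 servings → $2.99.
sweet potato + broccoli with both tight: 3.442 servings and 0.1319 servings → $2.68.
Cheapest feasible corner: $2.68.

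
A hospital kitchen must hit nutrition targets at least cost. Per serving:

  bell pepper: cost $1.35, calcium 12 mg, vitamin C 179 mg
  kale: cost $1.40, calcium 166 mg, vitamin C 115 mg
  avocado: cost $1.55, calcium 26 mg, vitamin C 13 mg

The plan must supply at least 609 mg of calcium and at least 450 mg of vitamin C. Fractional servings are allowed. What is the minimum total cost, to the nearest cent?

With two linear requirements the optimum uses one or two foods; enumerate the corners.
bell pepper only: max(609/12, 450/179) = 50.75 servings → $68.51.
kale only: max(609/166, 450/115) = 3.913 servings → $5.48.
avocado only: max(609/26, 450/13) = 34.62 servings → $53.65.
bell pepper + kale with both tight: 0.1646 servings and 3.657 servings → $5.34.
bell pepper + avocado with both tight: 0.841 servings and 23.03 servings → $36.84.
kale + avocado with both targets exact would need a negative amount; discard.
The minimum over all feasible corners is $5.34.

$5.34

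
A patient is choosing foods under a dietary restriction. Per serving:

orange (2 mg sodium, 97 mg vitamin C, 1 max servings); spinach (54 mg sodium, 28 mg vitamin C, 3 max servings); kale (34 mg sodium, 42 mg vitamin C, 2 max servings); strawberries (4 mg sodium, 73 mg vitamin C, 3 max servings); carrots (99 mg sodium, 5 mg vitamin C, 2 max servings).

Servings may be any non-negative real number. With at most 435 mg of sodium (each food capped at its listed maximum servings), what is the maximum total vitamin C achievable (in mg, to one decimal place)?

Vitamin C per mg sodium: orange 48.5, strawberries 18.25, kale 1.235, spinach 0.5185, carrots 0.05051.
Take 1 serving of orange: uses 2 mg sodium, +97.0 mg vitamin C (running total 97.0 mg).
Take 3 servings of strawberries: uses 12 mg sodium, +219.0 mg vitamin C (running total 316.0 mg).
Take 2 servings of kale: uses 68 mg sodium, +84.0 mg vitamin C (running total 400.0 mg).
Take 3 servings of spinach: uses 162 mg sodium, +84.0 mg vitamin C (running total 484.0 mg).
Take 1.929 servings of carrots: uses 191 mg sodium, +9.6 mg vitamin C (running total 493.6 mg).
Greedy by best ratio exhausts the sodium allowance optimally: 493.6 mg.

493.6 mg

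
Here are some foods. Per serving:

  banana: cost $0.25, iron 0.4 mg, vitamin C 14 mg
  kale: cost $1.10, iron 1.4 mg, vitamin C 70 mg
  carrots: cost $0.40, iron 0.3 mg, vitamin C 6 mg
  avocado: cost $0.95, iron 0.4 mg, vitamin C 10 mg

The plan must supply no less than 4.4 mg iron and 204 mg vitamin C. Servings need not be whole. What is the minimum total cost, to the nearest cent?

At the optimum either one food covers both requirements or two foods hit both targets exactly; no other combination can be cheaper.
banana only: max(4.4/0.4, 204/14) = 14.57 servings → $3.64.
kale only: max(4.4/1.4, 204/70) = 3.143 servings → $3.46.
carrots only: max(4.4/0.3, 204/6) = 34 servings → $13.60.
avocado only: max(4.4/0.4, 204/10) = 20.4 servings → $19.38.
banana + kale with both tight: 2.667 servings and 2.381 servings → $3.29.
banana + carrots: the both-tight solution has a negative serving — not a feasible corner.
banana + avocado with both targets exact would need a negative amount; discard.
kale + carrots with both tight: 2.762 servings and 1.778 servings → $3.75.
kale + avocado with both tight: 2.686 servings and 1.6 servings → $4.47.
carrots + avocado: the both-tight solution has a negative serving — not a feasible corner.
So the least-cost plan costs $3.29.

$3.29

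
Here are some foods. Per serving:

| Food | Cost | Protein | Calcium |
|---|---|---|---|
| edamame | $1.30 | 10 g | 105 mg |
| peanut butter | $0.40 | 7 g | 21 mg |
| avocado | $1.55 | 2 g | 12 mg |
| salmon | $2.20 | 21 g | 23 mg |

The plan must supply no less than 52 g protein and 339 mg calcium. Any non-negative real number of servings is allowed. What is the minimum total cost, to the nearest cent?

$4.75

Two binding constraints pin down two serving amounts, so the optimal mix uses at most two foods. The candidates are each food alone (scaled to the tighter of protein/calcium) and each pair with both constraints tight.
edamame only: max(52/10, 339/105) = 5.2 servings → $6.76.
peanut butter only: max(52/7, 339/21) = 16.14 servings → $6.46.
avocado only: max(52/2, 339/12) = 28.25 servings → $43.79.
salmon only: max(52/21, 339/23) = 14.74 servings → $32.43.
edamame + peanut butter with both tight: 2.44 servings and 3.943 servings → $4.75.
edamame + avocado with both tight: 0.6 servings and 23 servings → $36.43.
edamame + salmon with both tight: 2.999 servings and 1.048 servings → $6.20.
peanut butter + avocado: intersection lies outside the first quadrant.
peanut butter + salmon: the both-tight solution has a negative serving — not a feasible corner.
avocado + salmon with both targets exact would need a negative amount; discard.
The minimum over all feasible corners is $4.75.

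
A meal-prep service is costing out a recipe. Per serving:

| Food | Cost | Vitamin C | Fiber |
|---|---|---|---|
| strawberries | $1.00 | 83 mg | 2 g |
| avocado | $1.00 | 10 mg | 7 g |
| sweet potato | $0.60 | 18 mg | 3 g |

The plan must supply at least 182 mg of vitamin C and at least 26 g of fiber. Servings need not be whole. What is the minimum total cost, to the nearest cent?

Compare the cost at each extreme point of the feasible region.
strawberries only: max(182/83, 26/2) = 13 servings → $13.00.
avocado only: max(182/10, 26/7) = 18.2 servings → $18.20.
sweet potato only: max(182/18, 26/3) = 10.11 servings → $6.07.
strawberries + avocado with both tight: 1.807 servings and 3.198 servings → $5.01.
strawberries + sweet potato with both tight: 0.3662 servings and 8.423 servings → $5.42.
avocado + sweet potato with both targets exact would need a negative amount; discard.
So the least-cost plan costs $5.01.

$5.01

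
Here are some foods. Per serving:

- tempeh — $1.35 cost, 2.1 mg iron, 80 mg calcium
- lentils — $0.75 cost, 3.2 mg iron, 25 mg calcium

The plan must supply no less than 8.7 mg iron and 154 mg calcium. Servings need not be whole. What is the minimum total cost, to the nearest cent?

$3.20

With two linear requirements the optimum uses one or two foods; enumerate the corners.
tempeh only: max(8.7/2.1, 154/80) = 4.143 servings → $5.59.
lentils only: max(8.7/3.2, 154/25) = 6.16 servings → $4.62.
tempeh + lentils with both tight: 1.353 servings and 1.831 servings → $3.20.
So the least-cost plan costs $3.20.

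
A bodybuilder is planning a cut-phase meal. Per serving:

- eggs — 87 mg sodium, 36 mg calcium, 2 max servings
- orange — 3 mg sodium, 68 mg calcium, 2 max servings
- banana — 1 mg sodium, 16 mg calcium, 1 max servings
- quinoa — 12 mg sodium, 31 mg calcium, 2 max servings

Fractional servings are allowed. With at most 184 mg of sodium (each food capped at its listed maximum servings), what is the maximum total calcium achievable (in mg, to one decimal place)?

277.3 mg

Calcium per mg sodium: orange 22.67, banana 16, quinoa 2.583, eggs 0.4138.
Take 2 servings of orange: uses 6 mg sodium, +136.0 mg calcium (running total 136.0 mg).
Take 1 serving of banana: uses 1 mg sodium, +16.0 mg calcium (running total 152.0 mg).
Take 2 servings of quinoa: uses 24 mg sodium, +62.0 mg calcium (running total 214.0 mg).
Take 1.759 servings of eggs: uses 153 mg sodium, +63.3 mg calcium (running total 277.3 mg).
Filling greedily by calcium-per-mg sodium is optimal for one linear limit, giving 277.3 mg.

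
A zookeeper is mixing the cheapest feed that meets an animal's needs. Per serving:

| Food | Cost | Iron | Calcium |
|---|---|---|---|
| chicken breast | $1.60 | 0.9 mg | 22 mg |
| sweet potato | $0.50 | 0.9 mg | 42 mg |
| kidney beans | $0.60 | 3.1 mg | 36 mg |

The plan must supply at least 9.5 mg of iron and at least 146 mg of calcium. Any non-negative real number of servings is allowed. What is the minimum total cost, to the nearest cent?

$2.21

A basic optimal solution has at most two foods positive. Try each food alone and each pair with both targets met exactly.
chicken breast only: max(9.5/0.9, 146/22) = 10.56 servings → $16.89.
sweet potato only: max(9.5/0.9, 146/42) = 10.56 servings → $5.28.
kidney beans only: max(9.5/3.1, 146/36) = 4.056 servings → $2.43.
chicken breast + sweet potato with both targets exact would need a negative amount; discard.
chicken breast + kidney beans with both tight: 3.089 servings and 2.168 servings → $6.24.
sweet potato + kidney beans with both tight: 1.131 servings and 2.736 servings → $2.21.
The minimum over all feasible corners is $2.21.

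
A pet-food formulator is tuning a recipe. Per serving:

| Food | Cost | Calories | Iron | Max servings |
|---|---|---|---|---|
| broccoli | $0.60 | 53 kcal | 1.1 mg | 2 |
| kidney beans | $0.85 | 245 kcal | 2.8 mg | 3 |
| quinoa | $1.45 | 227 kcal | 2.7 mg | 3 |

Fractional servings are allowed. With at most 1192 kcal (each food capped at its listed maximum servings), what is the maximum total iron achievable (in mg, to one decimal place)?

Iron per kcal: broccoli 0.02075, quinoa 0.01189, kidney beans 0.01143.
Take 2 servings of broccoli: uses 106 kcal, +2.2 mg iron (running total 2.2 mg).
Take 3 servings of quinoa: uses 681 kcal, +8.1 mg iron (running total 10.3 mg).
Take 1.653 servings of kidney beans: uses 405 kcal, +4.6 mg iron (running total 14.9 mg).
Filling greedily by iron-per-kcal is optimal for one linear limit, giving 14.9 mg.

14.9 mg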